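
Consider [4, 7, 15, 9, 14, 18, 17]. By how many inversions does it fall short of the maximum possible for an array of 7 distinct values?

Maximum inversions for 7 distinct elements is C(7, 2) = 7·6/2 = 21.
Current inversions — for each element, count later smaller elements:
4: 0
7: 0
15: 2
9: 0
14: 0
18: 1
17: 0
Current total: 0 + 0 + 2 + 0 + 0 + 1 + 0 = 3
Shortfall: 21 − 3 = 18

18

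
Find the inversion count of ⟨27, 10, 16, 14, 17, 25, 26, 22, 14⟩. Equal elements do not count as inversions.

16

Element-by-element contributions:
27: 8
10: 0
16: 2
14: 0
17: 1
25: 2
26: 2
22: 1
14: 0
Sum: 8 + 0 + 2 + 0 + 1 + 2 + 2 + 1 + 0 = 16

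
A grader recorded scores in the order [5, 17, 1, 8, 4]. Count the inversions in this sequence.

Inversions: 6

Sweep left to right; for each value list the smaller values that follow it:
5: 2
17: 3
1: 0
8: 1
4: 0
Sum: 2 + 3 + 0 + 1 + 0 = 6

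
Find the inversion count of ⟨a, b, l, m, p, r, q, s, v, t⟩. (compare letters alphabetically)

2 inversions

Count, for each position, how many later elements it exceeds:
a: 0
b: 0
l: 0
m: 0
p: 0
r: 1
q: 0
s: 0
v: 1
t: 0
Sum: 0 + 0 + 0 + 0 + 0 + 1 + 0 + 0 + 1 + 0 = 2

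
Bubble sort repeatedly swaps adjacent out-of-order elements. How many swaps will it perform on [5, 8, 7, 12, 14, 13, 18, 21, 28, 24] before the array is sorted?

The minimum number of adjacent swaps to sort an array equals its inversion count, since every such swap removes exactly one inversion.
Count inversions — for each element, later elements that are smaller:
5: none → 0
8: 7 → 1
7: none → 0
12: none → 0
14: 13 → 1
13: none → 0
18: none → 0
21: none → 0
28: 24 → 1
24: none → 0
Total inversions: 0 + 1 + 0 + 0 + 1 + 0 + 0 + 0 + 1 + 0 = 3

3 swaps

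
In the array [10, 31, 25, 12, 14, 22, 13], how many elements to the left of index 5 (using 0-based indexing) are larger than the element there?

2

The element at index 5 is 22.
Elements before it: 10, 31, 25, 12, 14
Those larger than 22: 31, 25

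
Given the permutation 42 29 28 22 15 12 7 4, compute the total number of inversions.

Element-by-element contributions:
42 → 29, 28, 22, 15, 12, 7, 4 → 7
29 → 28, 22, 15, 12, 7, 4 → 6
28 → 22, 15, 12, 7, 4 → 5
22 → 15, 12, 7, 4 → 4
15 → 12, 7, 4 → 3
12 → 7, 4 → 2
7 → 4 → 1
4 → none → 0
Sum: 7 + 6 + 5 + 4 + 3 + 2 + 1 + 0 = 28

There are 28 out-of-order pairs.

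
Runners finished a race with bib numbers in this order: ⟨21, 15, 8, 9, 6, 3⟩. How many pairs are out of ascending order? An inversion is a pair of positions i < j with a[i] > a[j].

Count, for each position, how many later elements it exceeds:
21: 5
15: 4
8: 2
9: 2
6: 1
3: 0
Sum: 5 + 4 + 2 + 2 + 1 + 0 = 14

14 inversions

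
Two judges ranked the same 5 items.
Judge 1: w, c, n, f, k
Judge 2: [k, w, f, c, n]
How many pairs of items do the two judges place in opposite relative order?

6

Assign each item its position (1..5) in the first ordering, then rewrite the second ordering as that position sequence:
positions: w→1, c→2, n→3, f→4, k→5
second ordering as positions: [5, 1, 4, 2, 3]
Discordant pairs = inversions in this position sequence.
5: 1, 4, 2, 3 → 4
1: 0
4: 2, 3 → 2
2: 0
3: 0
Total: 4 + 0 + 2 + 0 + 0 = 6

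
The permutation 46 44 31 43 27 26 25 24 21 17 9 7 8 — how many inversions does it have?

76

Sweep left to right; for each value list the smaller values that follow it:
46: 12
44: 11
31: 9
43: 9
27: 8
26: 7
25: 6
24: 5
21: 4
17: 3
9: 2
7: 0
8: 0
Sum: 12 + 11 + 9 + 9 + 8 + 7 + 6 + 5 + 4 + 3 + 2 + 0 + 0 = 76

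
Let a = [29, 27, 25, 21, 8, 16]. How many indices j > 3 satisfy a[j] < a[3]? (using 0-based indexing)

The element at index 3 is 21.
Elements after it: 8, 16
Those smaller than 21: 8, 16

2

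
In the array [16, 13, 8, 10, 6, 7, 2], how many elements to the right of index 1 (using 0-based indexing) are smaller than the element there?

5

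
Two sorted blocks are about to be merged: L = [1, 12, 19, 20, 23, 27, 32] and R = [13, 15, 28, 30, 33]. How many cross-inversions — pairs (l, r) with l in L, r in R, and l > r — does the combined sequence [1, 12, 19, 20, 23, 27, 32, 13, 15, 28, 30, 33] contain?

12 split inversions

For each element r of the right run, count left-run elements greater than r:
r = 13: 19, 20, 23, 27, 32 → 5
r = 15: 19, 20, 23, 27, 32 → 5
r = 28: 32 → 1
r = 30: 32 → 1
r = 33: none → 0
Cross-inversions: 5 + 5 + 1 + 1 + 0 = 12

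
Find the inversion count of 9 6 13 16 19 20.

1

Sweep left to right; for each value list the smaller values that follow it:
9 → 6 → 1
6 → none → 0
13 → none → 0
16 → none → 0
19 → none → 0
20 → none → 0
Sum: 1 + 0 + 0 + 0 + 0 + 0 = 1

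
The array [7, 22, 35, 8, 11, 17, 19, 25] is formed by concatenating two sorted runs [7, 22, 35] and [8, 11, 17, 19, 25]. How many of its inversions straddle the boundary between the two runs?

For each element r of the right run, count left-run elements greater than r:
r = 8: 22, 35 → 2
r = 11: 22, 35 → 2
r = 17: 22, 35 → 2
r = 19: 22, 35 → 2
r = 25: 35 → 1
Cross-inversions: 2 + 2 + 2 + 2 + 1 = 9

9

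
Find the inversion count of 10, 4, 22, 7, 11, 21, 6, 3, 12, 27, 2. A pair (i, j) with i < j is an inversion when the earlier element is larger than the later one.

29

Element-by-element contributions:
10 → 4, 7, 6, 3, 2 → 5
4 → 3, 2 → 2
22 → 7, 11, 21, 6, 3, 12, 2 → 7
7 → 6, 3, 2 → 3
11 → 6, 3, 2 → 3
21 → 6, 3, 12, 2 → 4
6 → 3, 2 → 2
3 → 2 → 1
12 → 2 → 1
27 → 2 → 1
2 → none → 0
Sum: 5 + 2 + 7 + 3 + 3 + 4 + 2 + 1 + 1 + 1 + 0 = 29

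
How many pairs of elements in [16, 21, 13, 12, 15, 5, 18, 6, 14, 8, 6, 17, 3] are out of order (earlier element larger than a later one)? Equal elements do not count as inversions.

52 inversions

Sweep left to right; for each value list the smaller values that follow it:
16 → 13, 12, 15, 5, 6, 14, 8, 6, 3 → 9
21 → 13, 12, 15, 5, 18, 6, 14, 8, 6, 17, 3 → 11
13 → 12, 5, 6, 8, 6, 3 → 6
12 → 5, 6, 8, 6, 3 → 5
15 → 5, 6, 14, 8, 6, 3 → 6
5 → 3 → 1
18 → 6, 14, 8, 6, 17, 3 → 6
6 → 3 → 1
14 → 8, 6, 3 → 3
8 → 6, 3 → 2
6 → 3 → 1
17 → 3 → 1
3 → none → 0
Sum: 9 + 11 + 6 + 5 + 6 + 1 + 6 + 1 + 3 + 2 + 1 + 1 + 0 = 52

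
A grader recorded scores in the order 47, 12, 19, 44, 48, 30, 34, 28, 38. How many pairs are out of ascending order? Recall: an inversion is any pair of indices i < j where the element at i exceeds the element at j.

17 out-of-order pairs

Element-by-element contributions:
47: 7
12: 0
19: 0
44: 4
48: 4
30: 1
34: 1
28: 0
38: 0
Sum: 7 + 0 + 0 + 4 + 4 + 1 + 1 + 0 + 0 = 17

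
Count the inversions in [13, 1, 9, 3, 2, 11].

Out-of-order pairs: 8

Out-of-order index pairs (0-indexed):
(0,1): 13 > 1
(0,2): 13 > 9
(0,3): 13 > 3
(0,4): 13 > 2
(0,5): 13 > 11
(2,3): 9 > 3
(2,4): 9 > 2
(3,4): 3 > 2
That's 8 pairs.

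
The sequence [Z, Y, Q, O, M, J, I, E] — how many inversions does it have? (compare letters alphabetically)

Element-by-element contributions:
Z: 7
Y: 6
Q: 5
O: 4
M: 3
J: 2
I: 1
E: 0
Sum: 7 + 6 + 5 + 4 + 3 + 2 + 1 + 0 = 28

28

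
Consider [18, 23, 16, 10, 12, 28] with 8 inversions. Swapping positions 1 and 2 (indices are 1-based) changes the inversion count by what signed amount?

Positions 1 and 2 hold 18 and 23; after swapping, the array is [23, 18, 16, 10, 12, 28].
Sweep left to right; for each value list the smaller values that follow it:
23 → 18, 16, 10, 12 → 4
18 → 16, 10, 12 → 3
16 → 10, 12 → 2
10 → none → 0
12 → none → 0
28 → none → 0
Sum: 4 + 3 + 2 + 0 + 0 + 0 = 9
Change: 9 − 8 = +1

+1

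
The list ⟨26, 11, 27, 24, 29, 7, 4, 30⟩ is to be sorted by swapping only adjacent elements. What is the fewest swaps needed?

14

Each adjacent swap fixes exactly one inversion, so the minimum swap count equals the number of inversions.
Count inversions — for each element, later elements that are smaller:
26: 11, 24, 7, 4 → 4
11: 7, 4 → 2
27: 24, 7, 4 → 3
24: 7, 4 → 2
29: 7, 4 → 2
7: 4 → 1
4: none → 0
30: none → 0
Total inversions: 4 + 2 + 3 + 2 + 2 + 1 + 0 + 0 = 14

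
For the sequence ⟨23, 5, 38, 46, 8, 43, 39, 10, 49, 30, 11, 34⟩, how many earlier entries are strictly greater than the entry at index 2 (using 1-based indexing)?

1

The element at index 2 is 5.
Elements before it: 23
Those larger than 5: 23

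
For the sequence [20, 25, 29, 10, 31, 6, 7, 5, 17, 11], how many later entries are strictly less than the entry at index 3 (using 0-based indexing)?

3

The element at index 3 is 10.
Elements after it: 31, 6, 7, 5, 17, 11
Those smaller than 10: 6, 7, 5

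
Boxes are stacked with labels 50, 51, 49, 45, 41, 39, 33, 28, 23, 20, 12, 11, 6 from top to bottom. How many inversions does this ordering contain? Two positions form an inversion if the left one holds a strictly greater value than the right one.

77

Element-by-element contributions:
50 → 49, 45, 41, 39, 33, 28, 23, 20, 12, 11, 6 → 11
51 → 49, 45, 41, 39, 33, 28, 23, 20, 12, 11, 6 → 11
49 → 45, 41, 39, 33, 28, 23, 20, 12, 11, 6 → 10
45 → 41, 39, 33, 28, 23, 20, 12, 11, 6 → 9
41 → 39, 33, 28, 23, 20, 12, 11, 6 → 8
39 → 33, 28, 23, 20, 12, 11, 6 → 7
33 → 28, 23, 20, 12, 11, 6 → 6
28 → 23, 20, 12, 11, 6 → 5
23 → 20, 12, 11, 6 → 4
20 → 12, 11, 6 → 3
12 → 11, 6 → 2
11 → 6 → 1
6 → none → 0
Sum: 11 + 11 + 10 + 9 + 8 + 7 + 6 + 5 + 4 + 3 + 2 + 1 + 0 = 77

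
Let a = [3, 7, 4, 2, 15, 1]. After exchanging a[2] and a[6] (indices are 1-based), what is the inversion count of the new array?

There are 4 inversions.

Positions 2 and 6 hold 7 and 1; after swapping, the array is [3, 1, 4, 2, 15, 7].
Count, for each position, how many later elements it exceeds:
3: 2
1: 0
4: 1
2: 0
15: 1
7: 0
Sum: 2 + 0 + 1 + 0 + 1 + 0 = 4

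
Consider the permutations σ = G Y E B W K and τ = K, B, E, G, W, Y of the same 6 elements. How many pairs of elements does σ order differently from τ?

11 discordant pairs

Assign each item its position (1..6) in the first ordering, then rewrite the second ordering as that position sequence:
positions: G→1, Y→2, E→3, B→4, W→5, K→6
second ordering as positions: [6, 4, 3, 1, 5, 2]
Discordant pairs = inversions in this position sequence.
6: 4, 3, 1, 5, 2 → 5
4: 3, 1, 2 → 3
3: 1, 2 → 2
1: 0
5: 2 → 1
2: 0
Total: 5 + 3 + 2 + 0 + 1 + 0 = 11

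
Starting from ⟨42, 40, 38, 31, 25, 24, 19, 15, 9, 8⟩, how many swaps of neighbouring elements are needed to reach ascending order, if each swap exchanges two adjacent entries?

The minimum number of adjacent swaps to sort an array equals its inversion count, since every such swap removes exactly one inversion.
Count inversions — for each element, later elements that are smaller:
42: 40, 38, 31, 25, 24, 19, 15, 9, 8 → 9
40: 38, 31, 25, 24, 19, 15, 9, 8 → 8
38: 31, 25, 24, 19, 15, 9, 8 → 7
31: 25, 24, 19, 15, 9, 8 → 6
25: 24, 19, 15, 9, 8 → 5
24: 19, 15, 9, 8 → 4
19: 15, 9, 8 → 3
15: 9, 8 → 2
9: 8 → 1
8: none → 0
Total inversions: 9 + 8 + 7 + 6 + 5 + 4 + 3 + 2 + 1 + 0 = 45

45 adjacent swaps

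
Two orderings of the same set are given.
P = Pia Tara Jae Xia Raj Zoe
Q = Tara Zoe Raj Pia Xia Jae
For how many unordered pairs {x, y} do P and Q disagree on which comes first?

9 disagreeing pairs

Assign each item its position (1..6) in the first ordering, then rewrite the second ordering as that position sequence:
positions: Pia→1, Tara→2, Jae→3, Xia→4, Raj→5, Zoe→6
second ordering as positions: [2, 6, 5, 1, 4, 3]
Discordant pairs = inversions in this position sequence.
2: 1 → 1
6: 5, 1, 4, 3 → 4
5: 1, 4, 3 → 3
1: 0
4: 3 → 1
3: 0
Total: 1 + 4 + 3 + 0 + 1 + 0 = 9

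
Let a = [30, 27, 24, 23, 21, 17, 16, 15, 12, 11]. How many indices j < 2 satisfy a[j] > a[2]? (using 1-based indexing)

1

The element at index 2 is 27.
Elements before it: 30
Those larger than 27: 30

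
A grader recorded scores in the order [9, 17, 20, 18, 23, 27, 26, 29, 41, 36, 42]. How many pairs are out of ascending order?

Element-by-element contributions:
9 → none → 0
17 → none → 0
20 → 18 → 1
18 → none → 0
23 → none → 0
27 → 26 → 1
26 → none → 0
29 → none → 0
41 → 36 → 1
36 → none → 0
42 → none → 0
Sum: 0 + 0 + 1 + 0 + 0 + 1 + 0 + 0 + 1 + 0 + 0 = 3

There are 3 out-of-order pairs.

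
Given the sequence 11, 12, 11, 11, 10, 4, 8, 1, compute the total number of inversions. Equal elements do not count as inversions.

23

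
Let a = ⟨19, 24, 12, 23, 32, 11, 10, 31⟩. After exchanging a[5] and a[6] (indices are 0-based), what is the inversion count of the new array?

14

Positions 5 and 6 hold 11 and 10; after swapping, the array is [19, 24, 12, 23, 32, 10, 11, 31].
Element-by-element contributions:
19 → 12, 10, 11 → 3
24 → 12, 23, 10, 11 → 4
12 → 10, 11 → 2
23 → 10, 11 → 2
32 → 10, 11, 31 → 3
10 → none → 0
11 → none → 0
31 → none → 0
Sum: 3 + 4 + 2 + 2 + 3 + 0 + 0 + 0 = 14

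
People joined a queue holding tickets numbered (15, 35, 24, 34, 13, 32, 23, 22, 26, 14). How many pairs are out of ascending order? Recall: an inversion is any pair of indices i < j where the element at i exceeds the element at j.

For each element, count later entries that are smaller:
15: 2
35: 8
24: 4
34: 6
13: 0
32: 4
23: 2
22: 1
26: 1
14: 0
Sum: 2 + 8 + 4 + 6 + 0 + 4 + 2 + 1 + 1 + 0 = 28

28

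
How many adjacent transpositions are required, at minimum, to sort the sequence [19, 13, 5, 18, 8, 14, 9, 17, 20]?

15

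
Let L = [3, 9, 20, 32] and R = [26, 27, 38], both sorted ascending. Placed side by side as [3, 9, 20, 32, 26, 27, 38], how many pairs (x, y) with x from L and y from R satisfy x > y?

There are 2 split inversions.

Count, for every r in R, how many entries of L exceed r:
r = 26: 32 → 1
r = 27: 32 → 1
r = 38: none → 0
Cross-inversions: 1 + 1 + 0 = 2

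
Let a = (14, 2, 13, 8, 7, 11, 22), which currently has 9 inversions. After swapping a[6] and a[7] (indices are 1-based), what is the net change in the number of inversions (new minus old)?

+1

Positions 6 and 7 hold 11 and 22; after swapping, the array is [14, 2, 13, 8, 7, 22, 11].
Sweep left to right; for each value list the smaller values that follow it:
14: 5
2: 0
13: 3
8: 1
7: 0
22: 1
11: 0
Sum: 5 + 0 + 3 + 1 + 0 + 1 + 0 = 10
Change: 10 − 9 = +1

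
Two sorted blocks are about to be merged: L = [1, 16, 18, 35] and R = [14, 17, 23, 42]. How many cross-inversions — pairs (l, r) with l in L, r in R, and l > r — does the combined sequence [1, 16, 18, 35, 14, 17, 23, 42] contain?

6

For each element r of the right run, count left-run elements greater than r:
r = 14: 16, 18, 35 → 3
r = 17: 18, 35 → 2
r = 23: 35 → 1
r = 42: none → 0
Cross-inversions: 3 + 2 + 1 + 0 = 6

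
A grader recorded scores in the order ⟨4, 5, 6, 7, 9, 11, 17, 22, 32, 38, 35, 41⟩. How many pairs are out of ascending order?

Count, for each position, how many later elements it exceeds:
4: 0
5: 0
6: 0
7: 0
9: 0
11: 0
17: 0
22: 0
32: 0
38: 1
35: 0
41: 0
Sum: 0 + 0 + 0 + 0 + 0 + 0 + 0 + 0 + 0 + 1 + 0 + 0 = 1

1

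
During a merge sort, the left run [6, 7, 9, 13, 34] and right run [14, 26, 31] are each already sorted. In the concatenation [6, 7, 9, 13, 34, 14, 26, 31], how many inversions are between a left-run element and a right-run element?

Take each right-half value and tally the left-half values above it:
r = 14: 34 → 1
r = 26: 34 → 1
r = 31: 34 → 1
Cross-inversions: 1 + 1 + 1 = 3

3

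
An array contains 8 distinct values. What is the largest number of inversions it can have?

28 inversions

The maximum occurs when the array is in strictly decreasing order: every one of the C(8, 2) pairs is inverted.
C(8, 2) = 8·7/2 = 28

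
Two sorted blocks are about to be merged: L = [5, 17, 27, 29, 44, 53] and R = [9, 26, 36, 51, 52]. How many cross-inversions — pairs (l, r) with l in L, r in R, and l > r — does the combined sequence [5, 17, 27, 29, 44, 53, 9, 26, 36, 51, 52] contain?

13 cross-inversions

For each element r of the right run, count left-run elements greater than r:
r = 9: 17, 27, 29, 44, 53 → 5
r = 26: 27, 29, 44, 53 → 4
r = 36: 44, 53 → 2
r = 51: 53 → 1
r = 52: 53 → 1
Cross-inversions: 5 + 4 + 2 + 1 + 1 = 13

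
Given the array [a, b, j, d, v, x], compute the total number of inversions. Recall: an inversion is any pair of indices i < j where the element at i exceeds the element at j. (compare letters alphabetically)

Listing every pair i<j with a[i]>a[j] (using 1-based positions):
(3,4): j > d
That's 1 pair.

Out-of-order pairs: 1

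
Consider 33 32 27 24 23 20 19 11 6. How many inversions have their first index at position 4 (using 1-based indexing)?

5 such elements

The element at index 4 is 24.
Elements after it: 23, 20, 19, 11, 6
Those smaller than 24: 23, 20, 19, 11, 6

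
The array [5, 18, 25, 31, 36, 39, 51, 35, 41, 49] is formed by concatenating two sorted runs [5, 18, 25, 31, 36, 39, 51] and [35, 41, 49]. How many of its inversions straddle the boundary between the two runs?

Count, for every r in R, how many entries of L exceed r:
r = 35: 36, 39, 51 → 3
r = 41: 51 → 1
r = 49: 51 → 1
Cross-inversions: 3 + 1 + 1 = 5

5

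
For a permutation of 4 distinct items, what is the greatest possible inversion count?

6 inversions

The maximum occurs when the array is in strictly decreasing order: every one of the C(4, 2) pairs is inverted.
C(4, 2) = 4·3/2 = 6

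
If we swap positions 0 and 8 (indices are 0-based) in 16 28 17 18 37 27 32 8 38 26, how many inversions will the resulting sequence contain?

Positions 0 and 8 hold 16 and 38; after swapping, the array is [38, 28, 17, 18, 37, 27, 32, 8, 16, 26].
Count, for each position, how many later elements it exceeds:
38: 9
28: 6
17: 2
18: 2
37: 5
27: 3
32: 3
8: 0
16: 0
26: 0
Sum: 9 + 6 + 2 + 2 + 5 + 3 + 3 + 0 + 0 + 0 = 30

30 inversions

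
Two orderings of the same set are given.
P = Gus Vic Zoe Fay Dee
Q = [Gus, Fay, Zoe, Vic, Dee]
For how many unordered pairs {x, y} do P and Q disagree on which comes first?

There are 3 disagreeing pairs.

Assign each item its position (1..5) in the first ordering, then rewrite the second ordering as that position sequence:
positions: Gus→1, Vic→2, Zoe→3, Fay→4, Dee→5
second ordering as positions: [1, 4, 3, 2, 5]
Discordant pairs = inversions in this position sequence.
1: 0
4: 3, 2 → 2
3: 2 → 1
2: 0
5: 0
Total: 0 + 2 + 1 + 0 + 0 = 3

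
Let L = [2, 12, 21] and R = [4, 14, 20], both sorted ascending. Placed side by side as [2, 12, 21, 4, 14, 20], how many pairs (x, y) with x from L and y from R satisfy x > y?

4 split inversions

Take each right-half value and tally the left-half values above it:
r = 4: 12, 21 → 2
r = 14: 21 → 1
r = 20: 21 → 1
Cross-inversions: 2 + 1 + 1 = 4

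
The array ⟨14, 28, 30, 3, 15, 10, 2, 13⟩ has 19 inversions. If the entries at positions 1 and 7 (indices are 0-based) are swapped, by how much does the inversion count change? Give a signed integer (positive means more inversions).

-3

Positions 1 and 7 hold 28 and 13; after swapping, the array is [14, 13, 30, 3, 15, 10, 2, 28].
For each element, count later entries that are smaller:
14: 4
13: 3
30: 5
3: 1
15: 2
10: 1
2: 0
28: 0
Sum: 4 + 3 + 5 + 1 + 2 + 1 + 0 + 0 = 16
Change: 16 − 19 = -3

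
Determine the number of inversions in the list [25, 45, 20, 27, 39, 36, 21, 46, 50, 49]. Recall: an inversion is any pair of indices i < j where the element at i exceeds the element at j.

Element-by-element contributions:
25 → 20, 21 → 2
45 → 20, 27, 39, 36, 21 → 5
20 → none → 0
27 → 21 → 1
39 → 36, 21 → 2
36 → 21 → 1
21 → none → 0
46 → none → 0
50 → 49 → 1
49 → none → 0
Sum: 2 + 5 + 0 + 1 + 2 + 1 + 0 + 0 + 1 + 0 = 12

12 inversions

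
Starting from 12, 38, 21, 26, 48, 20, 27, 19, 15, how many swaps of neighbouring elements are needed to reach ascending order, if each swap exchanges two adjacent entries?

21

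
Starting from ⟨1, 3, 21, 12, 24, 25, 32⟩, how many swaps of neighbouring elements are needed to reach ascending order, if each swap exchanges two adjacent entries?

Each adjacent swap fixes exactly one inversion, so the minimum swap count equals the number of inversions.
Count inversions — for each element, later elements that are smaller:
1: none → 0
3: none → 0
21: 12 → 1
12: none → 0
24: none → 0
25: none → 0
32: none → 0
Total inversions: 0 + 0 + 1 + 0 + 0 + 0 + 0 = 1

1 swap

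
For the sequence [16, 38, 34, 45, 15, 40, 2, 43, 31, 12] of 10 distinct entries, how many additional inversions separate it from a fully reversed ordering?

19

Maximum inversions for 10 distinct elements is C(10, 2) = 10·9/2 = 45.
Current inversions — for each element, count later smaller elements:
16: 3
38: 5
34: 4
45: 6
15: 2
40: 3
2: 0
43: 2
31: 1
12: 0
Current total: 3 + 5 + 4 + 6 + 2 + 3 + 0 + 2 + 1 + 0 = 26
Shortfall: 45 − 26 = 19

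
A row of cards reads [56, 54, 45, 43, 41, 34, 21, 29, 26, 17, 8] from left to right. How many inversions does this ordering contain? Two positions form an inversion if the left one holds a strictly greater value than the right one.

53

Sweep left to right; for each value list the smaller values that follow it:
56 → 54, 45, 43, 41, 34, 21, 29, 26, 17, 8 → 10
54 → 45, 43, 41, 34, 21, 29, 26, 17, 8 → 9
45 → 43, 41, 34, 21, 29, 26, 17, 8 → 8
43 → 41, 34, 21, 29, 26, 17, 8 → 7
41 → 34, 21, 29, 26, 17, 8 → 6
34 → 21, 29, 26, 17, 8 → 5
21 → 17, 8 → 2
29 → 26, 17, 8 → 3
26 → 17, 8 → 2
17 → 8 → 1
8 → none → 0
Sum: 10 + 9 + 8 + 7 + 6 + 5 + 2 + 3 + 2 + 1 + 0 = 53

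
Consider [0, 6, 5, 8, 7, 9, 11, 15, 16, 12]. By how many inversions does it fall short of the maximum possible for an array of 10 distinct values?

Maximum inversions for 10 distinct elements is C(10, 2) = 10·9/2 = 45.
Current inversions — for each element, count later smaller elements:
0: 0
6: 1
5: 0
8: 1
7: 0
9: 0
11: 0
15: 1
16: 1
12: 0
Current total: 0 + 1 + 0 + 1 + 0 + 0 + 0 + 1 + 1 + 0 = 4
Shortfall: 45 − 4 = 41

41 inversions short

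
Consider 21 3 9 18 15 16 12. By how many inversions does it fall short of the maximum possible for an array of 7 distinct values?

10 inversions short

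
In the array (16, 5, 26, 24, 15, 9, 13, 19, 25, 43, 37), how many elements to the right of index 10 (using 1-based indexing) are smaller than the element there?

The element at index 10 is 43.
Elements after it: 37
Those smaller than 43: 37

1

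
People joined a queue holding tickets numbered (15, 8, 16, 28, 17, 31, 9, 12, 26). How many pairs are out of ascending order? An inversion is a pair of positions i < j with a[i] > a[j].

14

Sweep left to right; for each value list the smaller values that follow it:
15 → 8, 9, 12 → 3
8 → none → 0
16 → 9, 12 → 2
28 → 17, 9, 12, 26 → 4
17 → 9, 12 → 2
31 → 9, 12, 26 → 3
9 → none → 0
12 → none → 0
26 → none → 0
Sum: 3 + 0 + 2 + 4 + 2 + 3 + 0 + 0 + 0 = 14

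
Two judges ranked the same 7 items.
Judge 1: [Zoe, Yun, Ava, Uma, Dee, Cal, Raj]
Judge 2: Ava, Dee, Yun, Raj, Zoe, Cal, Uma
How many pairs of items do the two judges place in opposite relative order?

Assign each item its position (1..7) in the first ordering, then rewrite the second ordering as that position sequence:
positions: Zoe→1, Yun→2, Ava→3, Uma→4, Dee→5, Cal→6, Raj→7
second ordering as positions: [3, 5, 2, 7, 1, 6, 4]
Discordant pairs = inversions in this position sequence.
3: 2, 1 → 2
5: 2, 1, 4 → 3
2: 1 → 1
7: 1, 6, 4 → 3
1: 0
6: 4 → 1
4: 0
Total: 2 + 3 + 1 + 3 + 0 + 1 + 0 = 10

10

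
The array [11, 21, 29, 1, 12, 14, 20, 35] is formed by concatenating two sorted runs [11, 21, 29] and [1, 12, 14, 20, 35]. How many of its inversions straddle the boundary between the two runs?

Count, for every r in R, how many entries of L exceed r:
r = 1: 11, 21, 29 → 3
r = 12: 21, 29 → 2
r = 14: 21, 29 → 2
r = 20: 21, 29 → 2
r = 35: none → 0
Cross-inversions: 3 + 2 + 2 + 2 + 0 = 9

9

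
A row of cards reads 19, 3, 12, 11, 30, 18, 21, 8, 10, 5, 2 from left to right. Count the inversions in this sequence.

37 inversions

Element-by-element contributions:
19 → 3, 12, 11, 18, 8, 10, 5, 2 → 8
3 → 2 → 1
12 → 11, 8, 10, 5, 2 → 5
11 → 8, 10, 5, 2 → 4
30 → 18, 21, 8, 10, 5, 2 → 6
18 → 8, 10, 5, 2 → 4
21 → 8, 10, 5, 2 → 4
8 → 5, 2 → 2
10 → 5, 2 → 2
5 → 2 → 1
2 → none → 0
Sum: 8 + 1 + 5 + 4 + 6 + 4 + 4 + 2 + 2 + 1 + 0 = 37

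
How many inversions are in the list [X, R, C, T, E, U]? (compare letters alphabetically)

Sweep left to right; for each value list the smaller values that follow it:
X → R, C, T, E, U → 5
R → C, E → 2
C → none → 0
T → E → 1
E → none → 0
U → none → 0
Sum: 5 + 2 + 0 + 1 + 0 + 0 = 8

8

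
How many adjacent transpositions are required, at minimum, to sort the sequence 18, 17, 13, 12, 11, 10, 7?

Minimum adjacent swaps = number of inversions (each swap of adjacent out-of-order elements removes one inversion and no swap can remove more).
Count inversions — for each element, later elements that are smaller:
18: 17, 13, 12, 11, 10, 7 → 6
17: 13, 12, 11, 10, 7 → 5
13: 12, 11, 10, 7 → 4
12: 11, 10, 7 → 3
11: 10, 7 → 2
10: 7 → 1
7: none → 0
Total inversions: 6 + 5 + 4 + 3 + 2 + 1 + 0 = 21

21 adjacent swaps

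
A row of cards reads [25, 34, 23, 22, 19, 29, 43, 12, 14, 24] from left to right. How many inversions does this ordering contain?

For each element, count later entries that are smaller:
25: 6
34: 7
23: 4
22: 3
19: 2
29: 3
43: 3
12: 0
14: 0
24: 0
Sum: 6 + 7 + 4 + 3 + 2 + 3 + 3 + 0 + 0 + 0 = 28

There are 28 inversions.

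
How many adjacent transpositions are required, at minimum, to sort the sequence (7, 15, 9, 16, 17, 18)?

1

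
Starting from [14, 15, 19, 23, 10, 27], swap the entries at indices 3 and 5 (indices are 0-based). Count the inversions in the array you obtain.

Positions 3 and 5 hold 23 and 27; after swapping, the array is [14, 15, 19, 27, 10, 23].
For each element, count later entries that are smaller:
14 → 10 → 1
15 → 10 → 1
19 → 10 → 1
27 → 10, 23 → 2
10 → none → 0
23 → none → 0
Sum: 1 + 1 + 1 + 2 + 0 + 0 = 5

Inversions: 5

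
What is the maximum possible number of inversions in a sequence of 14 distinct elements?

91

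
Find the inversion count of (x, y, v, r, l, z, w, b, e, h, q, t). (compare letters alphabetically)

44 inversions

Element-by-element contributions:
x: 9
y: 9
v: 7
r: 5
l: 3
z: 6
w: 5
b: 0
e: 0
h: 0
q: 0
t: 0
Sum: 9 + 9 + 7 + 5 + 3 + 6 + 5 + 0 + 0 + 0 + 0 + 0 = 44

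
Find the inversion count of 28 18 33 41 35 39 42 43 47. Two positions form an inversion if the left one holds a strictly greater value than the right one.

3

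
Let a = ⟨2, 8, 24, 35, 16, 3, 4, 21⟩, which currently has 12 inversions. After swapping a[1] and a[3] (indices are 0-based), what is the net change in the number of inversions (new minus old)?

+3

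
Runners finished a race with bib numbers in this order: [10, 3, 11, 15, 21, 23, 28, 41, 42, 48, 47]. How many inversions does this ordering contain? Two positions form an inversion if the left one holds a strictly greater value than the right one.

There are 2 out-of-order pairs.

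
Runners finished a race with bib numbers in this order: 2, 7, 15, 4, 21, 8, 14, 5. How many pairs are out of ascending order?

11

Element-by-element contributions:
2 → none → 0
7 → 4, 5 → 2
15 → 4, 8, 14, 5 → 4
4 → none → 0
21 → 8, 14, 5 → 3
8 → 5 → 1
14 → 5 → 1
5 → none → 0
Sum: 0 + 2 + 4 + 0 + 3 + 1 + 1 + 0 = 11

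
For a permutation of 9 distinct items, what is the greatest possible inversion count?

36

The maximum occurs when the array is in strictly decreasing order: every one of the C(9, 2) pairs is inverted.
C(9, 2) = 9·8/2 = 36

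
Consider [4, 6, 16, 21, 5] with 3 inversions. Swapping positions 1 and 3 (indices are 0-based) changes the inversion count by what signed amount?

Positions 1 and 3 hold 6 and 21; after swapping, the array is [4, 21, 16, 6, 5].
Count, for each position, how many later elements it exceeds:
4: 0
21: 3
16: 2
6: 1
5: 0
Sum: 0 + 3 + 2 + 1 + 0 = 6
Change: 6 − 3 = +3

+3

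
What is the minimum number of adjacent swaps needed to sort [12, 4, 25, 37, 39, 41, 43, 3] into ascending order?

8 adjacent swaps

The minimum number of adjacent swaps to sort an array equals its inversion count, since every such swap removes exactly one inversion.
Count inversions — for each element, later elements that are smaller:
12: 4, 3 → 2
4: 3 → 1
25: 3 → 1
37: 3 → 1
39: 3 → 1
41: 3 → 1
43: 3 → 1
3: none → 0
Total inversions: 2 + 1 + 1 + 1 + 1 + 1 + 1 + 0 = 8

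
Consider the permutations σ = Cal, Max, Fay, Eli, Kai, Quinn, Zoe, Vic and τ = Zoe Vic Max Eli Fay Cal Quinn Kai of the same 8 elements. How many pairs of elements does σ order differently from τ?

17 discordant pairs

Assign each item its position (1..8) in the first ordering, then rewrite the second ordering as that position sequence:
positions: Cal→1, Max→2, Fay→3, Eli→4, Kai→5, Quinn→6, Zoe→7, Vic→8
second ordering as positions: [7, 8, 2, 4, 3, 1, 6, 5]
Discordant pairs = inversions in this position sequence.
7: 2, 4, 3, 1, 6, 5 → 6
8: 2, 4, 3, 1, 6, 5 → 6
2: 1 → 1
4: 3, 1 → 2
3: 1 → 1
1: 0
6: 5 → 1
5: 0
Total: 6 + 6 + 1 + 2 + 1 + 0 + 1 + 0 = 17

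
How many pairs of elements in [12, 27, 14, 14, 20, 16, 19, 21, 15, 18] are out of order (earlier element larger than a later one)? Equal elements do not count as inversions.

17 out-of-order pairs

Count, for each position, how many later elements it exceeds:
12: 0
27: 8
14: 0
14: 0
20: 4
16: 1
19: 2
21: 2
15: 0
18: 0
Sum: 0 + 8 + 0 + 0 + 4 + 1 + 2 + 2 + 0 + 0 = 17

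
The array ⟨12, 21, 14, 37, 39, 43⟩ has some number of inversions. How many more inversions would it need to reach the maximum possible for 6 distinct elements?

14 inversions short

Maximum inversions for 6 distinct elements is C(6, 2) = 6·5/2 = 15.
Current inversions — for each element, count later smaller elements:
12: 0
21: 1
14: 0
37: 0
39: 0
43: 0
Current total: 0 + 1 + 0 + 0 + 0 + 0 = 1
Shortfall: 15 − 1 = 14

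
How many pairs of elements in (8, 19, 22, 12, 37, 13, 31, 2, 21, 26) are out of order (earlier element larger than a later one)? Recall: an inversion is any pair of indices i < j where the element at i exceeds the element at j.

Sweep left to right; for each value list the smaller values that follow it:
8 → 2 → 1
19 → 12, 13, 2 → 3
22 → 12, 13, 2, 21 → 4
12 → 2 → 1
37 → 13, 31, 2, 21, 26 → 5
13 → 2 → 1
31 → 2, 21, 26 → 3
2 → none → 0
21 → none → 0
26 → none → 0
Sum: 1 + 3 + 4 + 1 + 5 + 1 + 3 + 0 + 0 + 0 = 18

18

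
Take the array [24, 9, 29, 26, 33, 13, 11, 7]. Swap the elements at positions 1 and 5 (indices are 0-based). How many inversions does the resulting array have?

Inversions: 19

Positions 1 and 5 hold 9 and 13; after swapping, the array is [24, 13, 29, 26, 33, 9, 11, 7].
Element-by-element contributions:
24: 4
13: 3
29: 4
26: 3
33: 3
9: 1
11: 1
7: 0
Sum: 4 + 3 + 4 + 3 + 3 + 1 + 1 + 0 = 19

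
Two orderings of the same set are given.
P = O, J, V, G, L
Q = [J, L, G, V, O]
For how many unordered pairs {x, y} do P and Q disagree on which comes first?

7

Assign each item its position (1..5) in the first ordering, then rewrite the second ordering as that position sequence:
positions: O→1, J→2, V→3, G→4, L→5
second ordering as positions: [2, 5, 4, 3, 1]
Discordant pairs = inversions in this position sequence.
2: 1 → 1
5: 4, 3, 1 → 3
4: 3, 1 → 2
3: 1 → 1
1: 0
Total: 1 + 3 + 2 + 1 + 0 = 7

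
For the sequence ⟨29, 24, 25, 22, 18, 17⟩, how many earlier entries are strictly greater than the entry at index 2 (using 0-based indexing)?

1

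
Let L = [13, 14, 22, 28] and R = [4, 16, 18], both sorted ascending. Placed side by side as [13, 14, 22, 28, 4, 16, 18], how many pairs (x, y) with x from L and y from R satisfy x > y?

8 cross-inversions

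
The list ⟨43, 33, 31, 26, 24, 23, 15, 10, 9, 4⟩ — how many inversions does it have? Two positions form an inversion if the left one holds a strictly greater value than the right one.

Count, for each position, how many later elements it exceeds:
43 → 33, 31, 26, 24, 23, 15, 10, 9, 4 → 9
33 → 31, 26, 24, 23, 15, 10, 9, 4 → 8
31 → 26, 24, 23, 15, 10, 9, 4 → 7
26 → 24, 23, 15, 10, 9, 4 → 6
24 → 23, 15, 10, 9, 4 → 5
23 → 15, 10, 9, 4 → 4
15 → 10, 9, 4 → 3
10 → 9, 4 → 2
9 → 4 → 1
4 → none → 0
Sum: 9 + 8 + 7 + 6 + 5 + 4 + 3 + 2 + 1 + 0 = 45

45 out-of-order pairs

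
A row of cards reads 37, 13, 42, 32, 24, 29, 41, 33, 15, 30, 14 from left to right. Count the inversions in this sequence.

34 inversions

Count, for each position, how many later elements it exceeds:
37: 8
13: 0
42: 8
32: 5
24: 2
29: 2
41: 4
33: 3
15: 1
30: 1
14: 0
Sum: 8 + 0 + 8 + 5 + 2 + 2 + 4 + 3 + 1 + 1 + 0 = 34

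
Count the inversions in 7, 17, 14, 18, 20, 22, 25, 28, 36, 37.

Count, for each position, how many later elements it exceeds:
7: 0
17: 1
14: 0
18: 0
20: 0
22: 0
25: 0
28: 0
36: 0
37: 0
Sum: 0 + 1 + 0 + 0 + 0 + 0 + 0 + 0 + 0 + 0 = 1

1 inversion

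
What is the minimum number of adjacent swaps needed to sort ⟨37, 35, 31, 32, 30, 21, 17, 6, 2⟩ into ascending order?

Minimum adjacent swaps = number of inversions (each swap of adjacent out-of-order elements removes one inversion and no swap can remove more).
Count inversions — for each element, later elements that are smaller:
37: 35, 31, 32, 30, 21, 17, 6, 2 → 8
35: 31, 32, 30, 21, 17, 6, 2 → 7
31: 30, 21, 17, 6, 2 → 5
32: 30, 21, 17, 6, 2 → 5
30: 21, 17, 6, 2 → 4
21: 17, 6, 2 → 3
17: 6, 2 → 2
6: 2 → 1
2: none → 0
Total inversions: 8 + 7 + 5 + 5 + 4 + 3 + 2 + 1 + 0 = 35

There are 35 swaps.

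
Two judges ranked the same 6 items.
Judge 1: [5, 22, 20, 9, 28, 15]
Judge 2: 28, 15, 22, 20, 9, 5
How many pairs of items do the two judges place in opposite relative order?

11

Assign each item its position (1..6) in the first ordering, then rewrite the second ordering as that position sequence:
positions: 5→1, 22→2, 20→3, 9→4, 28→5, 15→6
second ordering as positions: [5, 6, 2, 3, 4, 1]
Discordant pairs = inversions in this position sequence.
5: 2, 3, 4, 1 → 4
6: 2, 3, 4, 1 → 4
2: 1 → 1
3: 1 → 1
4: 1 → 1
1: 0
Total: 4 + 4 + 1 + 1 + 1 + 0 = 11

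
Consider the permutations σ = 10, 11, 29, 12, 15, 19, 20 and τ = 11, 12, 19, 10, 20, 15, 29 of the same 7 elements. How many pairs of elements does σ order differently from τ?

Assign each item its position (1..7) in the first ordering, then rewrite the second ordering as that position sequence:
positions: 10→1, 11→2, 29→3, 12→4, 15→5, 19→6, 20→7
second ordering as positions: [2, 4, 6, 1, 7, 5, 3]
Discordant pairs = inversions in this position sequence.
2: 1 → 1
4: 1, 3 → 2
6: 1, 5, 3 → 3
1: 0
7: 5, 3 → 2
5: 3 → 1
3: 0
Total: 1 + 2 + 3 + 0 + 2 + 1 + 0 = 9

9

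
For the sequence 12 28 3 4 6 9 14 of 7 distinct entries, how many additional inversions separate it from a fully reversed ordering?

Maximum inversions for 7 distinct elements is C(7, 2) = 7·6/2 = 21.
Current inversions — for each element, count later smaller elements:
12: 4
28: 5
3: 0
4: 0
6: 0
9: 0
14: 0
Current total: 4 + 5 + 0 + 0 + 0 + 0 + 0 = 9
Shortfall: 21 − 9 = 12

12 inversions short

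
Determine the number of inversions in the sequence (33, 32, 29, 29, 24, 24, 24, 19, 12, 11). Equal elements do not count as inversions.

41

Count, for each position, how many later elements it exceeds:
33: 9
32: 8
29: 6
29: 6
24: 3
24: 3
24: 3
19: 2
12: 1
11: 0
Sum: 9 + 8 + 6 + 6 + 3 + 3 + 3 + 2 + 1 + 0 = 41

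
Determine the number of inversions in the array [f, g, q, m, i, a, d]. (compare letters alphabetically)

Count, for each position, how many later elements it exceeds:
f → a, d → 2
g → a, d → 2
q → m, i, a, d → 4
m → i, a, d → 3
i → a, d → 2
a → none → 0
d → none → 0
Sum: 2 + 2 + 4 + 3 + 2 + 0 + 0 = 13

13 out-of-order pairs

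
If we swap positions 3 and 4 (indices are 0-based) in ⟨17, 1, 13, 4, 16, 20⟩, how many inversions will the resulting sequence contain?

Positions 3 and 4 hold 4 and 16; after swapping, the array is [17, 1, 13, 16, 4, 20].
For each element, count later entries that are smaller:
17: 4
1: 0
13: 1
16: 1
4: 0
20: 0
Sum: 4 + 0 + 1 + 1 + 0 + 0 = 6

6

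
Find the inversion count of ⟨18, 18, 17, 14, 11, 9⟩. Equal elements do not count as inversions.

Inversions: 14

For each element, count later entries that are smaller:
18 → 17, 14, 11, 9 → 4
18 → 17, 14, 11, 9 → 4
17 → 14, 11, 9 → 3
14 → 11, 9 → 2
11 → 9 → 1
9 → none → 0
Sum: 4 + 4 + 3 + 2 + 1 + 0 = 14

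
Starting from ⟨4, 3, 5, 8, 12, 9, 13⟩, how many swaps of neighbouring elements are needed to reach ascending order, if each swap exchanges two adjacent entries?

Each adjacent swap fixes exactly one inversion, so the minimum swap count equals the number of inversions.
Count inversions — for each element, later elements that are smaller:
4: 3 → 1
3: none → 0
5: none → 0
8: none → 0
12: 9 → 1
9: none → 0
13: none → 0
Total inversions: 1 + 0 + 0 + 0 + 1 + 0 + 0 = 2

There are 2 swaps.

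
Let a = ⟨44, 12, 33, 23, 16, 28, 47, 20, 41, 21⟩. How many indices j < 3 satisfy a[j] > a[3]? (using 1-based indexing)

The element at index 3 is 33.
Elements before it: 44, 12
Those larger than 33: 44

1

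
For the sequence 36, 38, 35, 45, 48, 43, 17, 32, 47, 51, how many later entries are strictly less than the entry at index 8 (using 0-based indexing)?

0

The element at index 8 is 47.
Elements after it: 51
None of them are smaller than 47.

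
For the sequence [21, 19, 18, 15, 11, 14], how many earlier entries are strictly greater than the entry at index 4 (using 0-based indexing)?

The element at index 4 is 11.
Elements before it: 21, 19, 18, 15
Those larger than 11: 21, 19, 18, 15

4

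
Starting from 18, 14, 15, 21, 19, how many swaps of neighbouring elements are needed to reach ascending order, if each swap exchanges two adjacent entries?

There are 3 adjacent swaps.

Each adjacent swap fixes exactly one inversion, so the minimum swap count equals the number of inversions.
Count inversions — for each element, later elements that are smaller:
18: 14, 15 → 2
14: none → 0
15: none → 0
21: 19 → 1
19: none → 0
Total inversions: 2 + 0 + 0 + 1 + 0 = 3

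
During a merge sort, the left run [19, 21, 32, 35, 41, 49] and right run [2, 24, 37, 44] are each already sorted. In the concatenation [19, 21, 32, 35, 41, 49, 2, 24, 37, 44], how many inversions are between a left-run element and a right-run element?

For each element r of the right run, count left-run elements greater than r:
r = 2: 19, 21, 32, 35, 41, 49 → 6
r = 24: 32, 35, 41, 49 → 4
r = 37: 41, 49 → 2
r = 44: 49 → 1
Cross-inversions: 6 + 4 + 2 + 1 = 13

There are 13 split inversions.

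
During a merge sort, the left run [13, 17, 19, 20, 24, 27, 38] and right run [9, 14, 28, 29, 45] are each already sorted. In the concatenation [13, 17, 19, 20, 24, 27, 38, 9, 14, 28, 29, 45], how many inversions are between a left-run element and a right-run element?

15

Take each right-half value and tally the left-half values above it:
r = 9: 13, 17, 19, 20, 24, 27, 38 → 7
r = 14: 17, 19, 20, 24, 27, 38 → 6
r = 28: 38 → 1
r = 29: 38 → 1
r = 45: none → 0
Cross-inversions: 7 + 6 + 1 + 1 + 0 = 15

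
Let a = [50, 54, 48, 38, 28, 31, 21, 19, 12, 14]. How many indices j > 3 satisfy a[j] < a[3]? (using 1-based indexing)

The element at index 3 is 48.
Elements after it: 38, 28, 31, 21, 19, 12, 14
Those smaller than 48: 38, 28, 31, 21, 19, 12, 14

7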